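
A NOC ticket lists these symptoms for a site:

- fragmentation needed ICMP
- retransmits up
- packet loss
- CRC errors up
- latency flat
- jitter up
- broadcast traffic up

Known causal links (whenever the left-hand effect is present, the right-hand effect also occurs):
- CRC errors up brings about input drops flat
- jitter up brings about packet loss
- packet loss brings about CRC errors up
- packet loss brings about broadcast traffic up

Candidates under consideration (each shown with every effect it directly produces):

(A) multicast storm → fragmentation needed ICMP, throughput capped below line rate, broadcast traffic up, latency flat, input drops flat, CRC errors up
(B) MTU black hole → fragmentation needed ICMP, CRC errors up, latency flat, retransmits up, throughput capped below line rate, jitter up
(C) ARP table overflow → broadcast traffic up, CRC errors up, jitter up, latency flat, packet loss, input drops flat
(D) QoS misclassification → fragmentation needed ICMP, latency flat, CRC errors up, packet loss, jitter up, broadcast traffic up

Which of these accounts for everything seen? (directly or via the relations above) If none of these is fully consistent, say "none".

Testing each hypothesis:
(A) multicast storm — fragmentation needed ICMP +; retransmits up -; packet loss -; CRC errors up +; latency flat +; jitter up -; broadcast traffic up +
(B) MTU black hole — fragmentation needed ICMP +; retransmits up +; packet loss + (via jitter up → packet loss); CRC errors up +; latency flat +; jitter up +; broadcast traffic up + (via jitter up → packet loss → broadcast traffic up)
(C) ARP table overflow — does not account for fragmentation needed ICMP, retransmits up
(D) QoS misclassification — does not account for retransmits up
(B) is the only candidate with no mismatches.

B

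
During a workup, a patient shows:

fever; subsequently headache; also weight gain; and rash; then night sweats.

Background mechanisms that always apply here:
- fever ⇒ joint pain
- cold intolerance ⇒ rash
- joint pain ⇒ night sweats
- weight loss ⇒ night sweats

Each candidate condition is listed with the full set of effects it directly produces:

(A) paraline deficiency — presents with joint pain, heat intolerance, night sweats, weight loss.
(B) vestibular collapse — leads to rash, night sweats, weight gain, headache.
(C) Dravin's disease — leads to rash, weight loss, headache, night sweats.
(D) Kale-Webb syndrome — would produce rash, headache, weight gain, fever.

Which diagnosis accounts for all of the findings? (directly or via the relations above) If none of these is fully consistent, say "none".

D

For each candidate, compare predicted effects to what was observed:
(A) paraline deficiency — fever miss; headache miss; weight gain miss; rash miss; night sweats match
(B) vestibular collapse — fever miss; headache match; weight gain match; rash match; night sweats match
(C) Dravin's disease — fever miss; headache match; weight gain miss; rash match; night sweats match
(D) Kale-Webb syndrome — fever match; headache match; weight gain match; rash match; night sweats match (via fever → joint pain → night sweats)
(D) alone accounts for all the evidence.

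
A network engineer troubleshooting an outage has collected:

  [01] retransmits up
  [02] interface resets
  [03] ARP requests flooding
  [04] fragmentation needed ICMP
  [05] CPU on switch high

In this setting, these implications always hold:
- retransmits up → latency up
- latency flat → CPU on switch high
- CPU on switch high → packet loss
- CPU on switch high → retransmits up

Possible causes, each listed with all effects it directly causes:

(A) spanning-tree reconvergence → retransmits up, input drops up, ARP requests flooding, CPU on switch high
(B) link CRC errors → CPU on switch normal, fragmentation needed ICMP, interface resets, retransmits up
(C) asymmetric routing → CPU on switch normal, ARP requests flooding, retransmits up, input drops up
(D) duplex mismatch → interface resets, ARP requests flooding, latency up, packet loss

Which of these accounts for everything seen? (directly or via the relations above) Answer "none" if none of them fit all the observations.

For each candidate, compare predicted effects to what was observed:
(A) spanning-tree reconvergence — does not account for interface resets, fragmentation needed ICMP
(B) link CRC errors — retransmits up +; interface resets +; ARP requests flooding -; fragmentation needed ICMP +; CPU on switch high -
(C) asymmetric routing — retransmits up +; interface resets -; ARP requests flooding +; fragmentation needed ICMP -; CPU on switch high -
(D) duplex mismatch — does not account for retransmits up, fragmentation needed ICMP, CPU on switch high
Every candidate fails on at least one observation.

none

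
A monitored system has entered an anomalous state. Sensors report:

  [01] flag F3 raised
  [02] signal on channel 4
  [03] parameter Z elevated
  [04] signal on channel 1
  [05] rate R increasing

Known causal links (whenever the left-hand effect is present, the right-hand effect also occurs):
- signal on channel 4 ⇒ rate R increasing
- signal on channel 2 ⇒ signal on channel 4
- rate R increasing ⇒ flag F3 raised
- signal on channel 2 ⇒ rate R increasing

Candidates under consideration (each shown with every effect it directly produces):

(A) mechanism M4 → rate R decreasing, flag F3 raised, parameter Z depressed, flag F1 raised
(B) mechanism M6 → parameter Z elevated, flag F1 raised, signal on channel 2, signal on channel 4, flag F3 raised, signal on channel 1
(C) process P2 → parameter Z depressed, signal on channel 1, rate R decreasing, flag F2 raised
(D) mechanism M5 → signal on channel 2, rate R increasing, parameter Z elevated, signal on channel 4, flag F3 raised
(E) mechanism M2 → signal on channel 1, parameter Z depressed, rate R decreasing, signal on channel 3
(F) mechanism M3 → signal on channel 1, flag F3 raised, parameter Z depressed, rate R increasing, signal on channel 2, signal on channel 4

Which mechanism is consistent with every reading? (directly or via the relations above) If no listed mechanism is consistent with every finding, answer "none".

B

For each candidate, compare predicted effects to what was observed:
(A) mechanism M4 — flag F3 raised +; signal on channel 4 -; parameter Z elevated -; signal on channel 1 -; rate R increasing -
(B) mechanism M6 — accounts for every observation (rate R increasing through signal on channel 4 → rate R increasing)
(C) process P2 — flag F3 raised -; signal on channel 4 -; parameter Z elevated -; signal on channel 1 +; rate R increasing -
(D) mechanism M5 — flag F3 raised +; signal on channel 4 +; parameter Z elevated +; signal on channel 1 -; rate R increasing +
(E) mechanism M2 — flag F3 raised -; signal on channel 4 -; parameter Z elevated -; signal on channel 1 +; rate R increasing -
(F) mechanism M3 — fails on parameter Z elevated (predicts parameter Z depressed, not parameter Z elevated)
Only (B) is consistent with every observation.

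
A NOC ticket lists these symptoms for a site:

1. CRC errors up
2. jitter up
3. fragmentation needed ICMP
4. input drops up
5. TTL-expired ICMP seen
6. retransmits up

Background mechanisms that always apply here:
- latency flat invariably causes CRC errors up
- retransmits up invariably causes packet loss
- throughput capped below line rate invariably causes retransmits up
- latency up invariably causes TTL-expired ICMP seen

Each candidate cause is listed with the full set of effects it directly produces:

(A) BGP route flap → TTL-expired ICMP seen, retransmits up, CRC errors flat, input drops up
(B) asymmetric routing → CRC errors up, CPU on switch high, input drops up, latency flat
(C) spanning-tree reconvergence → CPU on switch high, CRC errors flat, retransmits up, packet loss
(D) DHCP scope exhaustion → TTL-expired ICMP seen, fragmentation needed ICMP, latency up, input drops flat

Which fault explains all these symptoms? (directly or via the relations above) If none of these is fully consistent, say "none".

none

Testing each hypothesis:
(A) BGP route flap — CRC errors up NO; jitter up NO; fragmentation needed ICMP NO; input drops up yes; TTL-expired ICMP seen yes; retransmits up yes
(B) asymmetric routing — CRC errors up yes; jitter up NO; fragmentation needed ICMP NO; input drops up yes; TTL-expired ICMP seen NO; retransmits up NO
(C) spanning-tree reconvergence — CRC errors up NO; jitter up NO; fragmentation needed ICMP NO; input drops up NO; TTL-expired ICMP seen NO; retransmits up yes
(D) DHCP scope exhaustion — CRC errors up NO; jitter up NO; fragmentation needed ICMP yes; input drops up NO; TTL-expired ICMP seen yes; retransmits up NO
None of the listed candidates fits everything.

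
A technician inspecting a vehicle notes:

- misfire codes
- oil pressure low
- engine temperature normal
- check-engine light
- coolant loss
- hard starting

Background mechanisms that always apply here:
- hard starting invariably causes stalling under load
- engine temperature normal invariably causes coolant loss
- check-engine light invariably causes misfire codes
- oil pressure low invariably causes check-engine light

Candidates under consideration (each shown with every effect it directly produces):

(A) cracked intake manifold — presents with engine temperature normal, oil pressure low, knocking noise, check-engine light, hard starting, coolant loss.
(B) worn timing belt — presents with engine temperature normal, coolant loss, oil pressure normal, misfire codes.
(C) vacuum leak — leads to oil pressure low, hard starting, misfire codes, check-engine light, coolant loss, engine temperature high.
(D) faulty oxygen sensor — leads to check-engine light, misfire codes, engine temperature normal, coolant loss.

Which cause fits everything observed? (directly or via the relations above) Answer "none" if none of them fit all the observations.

A

For each candidate, compare predicted effects to what was observed:
(A) cracked intake manifold — accounts for every observation (misfire codes through check-engine light → misfire codes)
(B) worn timing belt — fails on oil pressure low, check-engine light, hard starting (predicts oil pressure normal, not oil pressure low)
(C) vacuum leak — misfire codes +; oil pressure low +; engine temperature normal -; check-engine light +; coolant loss +; hard starting +
(D) faulty oxygen sensor — misfire codes +; oil pressure low -; engine temperature normal +; check-engine light +; coolant loss +; hard starting -
Only (A) is consistent with every observation.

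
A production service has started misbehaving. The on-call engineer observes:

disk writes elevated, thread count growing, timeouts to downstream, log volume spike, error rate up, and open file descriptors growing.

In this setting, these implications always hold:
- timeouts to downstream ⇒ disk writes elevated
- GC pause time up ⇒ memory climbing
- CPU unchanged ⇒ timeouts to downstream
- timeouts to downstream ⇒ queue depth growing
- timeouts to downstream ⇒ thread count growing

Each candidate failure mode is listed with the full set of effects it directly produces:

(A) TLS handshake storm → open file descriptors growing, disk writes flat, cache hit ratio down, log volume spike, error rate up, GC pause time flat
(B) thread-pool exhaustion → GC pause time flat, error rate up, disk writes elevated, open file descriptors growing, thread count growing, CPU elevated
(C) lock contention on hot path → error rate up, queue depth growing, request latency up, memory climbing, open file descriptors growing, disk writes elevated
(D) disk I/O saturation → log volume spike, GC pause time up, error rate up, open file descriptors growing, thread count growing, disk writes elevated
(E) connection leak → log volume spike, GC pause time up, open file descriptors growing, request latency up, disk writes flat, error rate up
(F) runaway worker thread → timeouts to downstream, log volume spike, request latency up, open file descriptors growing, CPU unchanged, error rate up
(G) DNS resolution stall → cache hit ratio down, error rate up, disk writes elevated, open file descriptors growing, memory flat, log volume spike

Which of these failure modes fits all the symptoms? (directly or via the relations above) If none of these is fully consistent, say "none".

Per-candidate check:
(A) TLS handshake storm — disk writes elevated NO; thread count growing NO; timeouts to downstream NO; log volume spike yes; error rate up yes; open file descriptors growing yes
(B) thread-pool exhaustion — does not account for timeouts to downstream, log volume spike
(C) lock contention on hot path — does not account for thread count growing, timeouts to downstream, log volume spike
(D) disk I/O saturation — disk writes elevated yes; thread count growing yes; timeouts to downstream NO; log volume spike yes; error rate up yes; open file descriptors growing yes
(E) connection leak — fails on disk writes elevated, thread count growing, timeouts to downstream (predicts disk writes flat, not disk writes elevated)
(F) runaway worker thread — disk writes elevated yes (via timeouts to downstream → disk writes elevated); thread count growing yes (via timeouts to downstream → thread count growing); timeouts to downstream yes; log volume spike yes; error rate up yes; open file descriptors growing yes
(G) DNS resolution stall — disk writes elevated yes; thread count growing NO; timeouts to downstream NO; log volume spike yes; error rate up yes; open file descriptors growing yes
(F) is the only candidate with no mismatches.

F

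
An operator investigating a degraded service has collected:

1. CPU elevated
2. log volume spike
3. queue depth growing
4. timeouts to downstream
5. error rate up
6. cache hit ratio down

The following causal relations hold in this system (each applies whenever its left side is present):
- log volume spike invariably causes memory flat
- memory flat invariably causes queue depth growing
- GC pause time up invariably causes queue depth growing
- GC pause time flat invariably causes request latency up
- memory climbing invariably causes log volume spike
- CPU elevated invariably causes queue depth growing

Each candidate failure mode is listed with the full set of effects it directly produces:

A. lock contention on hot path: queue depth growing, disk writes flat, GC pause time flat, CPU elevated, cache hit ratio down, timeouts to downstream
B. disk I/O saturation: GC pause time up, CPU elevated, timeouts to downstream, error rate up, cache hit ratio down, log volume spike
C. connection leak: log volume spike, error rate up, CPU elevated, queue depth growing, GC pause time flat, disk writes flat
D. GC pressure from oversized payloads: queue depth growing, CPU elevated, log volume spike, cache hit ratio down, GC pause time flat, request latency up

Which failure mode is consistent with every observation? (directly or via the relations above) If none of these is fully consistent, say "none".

Checking each candidate against the observations:
(A) lock contention on hot path — CPU elevated +; log volume spike -; queue depth growing +; timeouts to downstream +; error rate up -; cache hit ratio down +
(B) disk I/O saturation — accounts for every observation (queue depth growing through CPU elevated → queue depth growing)
(C) connection leak — CPU elevated +; log volume spike +; queue depth growing +; timeouts to downstream -; error rate up +; cache hit ratio down -
(D) GC pressure from oversized payloads — CPU elevated +; log volume spike +; queue depth growing +; timeouts to downstream -; error rate up -; cache hit ratio down +
(B) alone accounts for all the evidence.

B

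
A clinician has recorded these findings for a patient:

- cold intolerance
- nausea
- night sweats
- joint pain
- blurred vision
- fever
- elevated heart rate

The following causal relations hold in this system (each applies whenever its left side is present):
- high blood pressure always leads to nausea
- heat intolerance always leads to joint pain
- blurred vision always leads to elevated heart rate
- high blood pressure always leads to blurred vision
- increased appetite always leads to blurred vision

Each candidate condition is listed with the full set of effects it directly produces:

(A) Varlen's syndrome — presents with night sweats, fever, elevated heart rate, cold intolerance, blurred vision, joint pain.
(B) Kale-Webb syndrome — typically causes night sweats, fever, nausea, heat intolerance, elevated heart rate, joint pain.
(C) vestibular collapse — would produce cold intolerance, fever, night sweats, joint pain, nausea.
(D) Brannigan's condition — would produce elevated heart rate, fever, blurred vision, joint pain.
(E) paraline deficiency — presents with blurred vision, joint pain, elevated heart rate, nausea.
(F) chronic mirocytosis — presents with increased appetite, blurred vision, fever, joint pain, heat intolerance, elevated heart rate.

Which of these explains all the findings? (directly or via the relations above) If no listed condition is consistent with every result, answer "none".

none

Testing each hypothesis:
(A) Varlen's syndrome — cold intolerance ✓; nausea ✗; night sweats ✓; joint pain ✓; blurred vision ✓; fever ✓; elevated heart rate ✓
(B) Kale-Webb syndrome — fails on cold intolerance, blurred vision (predicts heat intolerance, not cold intolerance)
(C) vestibular collapse — cold intolerance ✓; nausea ✓; night sweats ✓; joint pain ✓; blurred vision ✗; fever ✓; elevated heart rate ✗
(D) Brannigan's condition — does not account for cold intolerance, nausea, night sweats
(E) paraline deficiency — does not account for cold intolerance, night sweats, fever
(F) chronic mirocytosis — fails on cold intolerance, nausea, night sweats (predicts heat intolerance, not cold intolerance)
None of the listed candidates fits everything.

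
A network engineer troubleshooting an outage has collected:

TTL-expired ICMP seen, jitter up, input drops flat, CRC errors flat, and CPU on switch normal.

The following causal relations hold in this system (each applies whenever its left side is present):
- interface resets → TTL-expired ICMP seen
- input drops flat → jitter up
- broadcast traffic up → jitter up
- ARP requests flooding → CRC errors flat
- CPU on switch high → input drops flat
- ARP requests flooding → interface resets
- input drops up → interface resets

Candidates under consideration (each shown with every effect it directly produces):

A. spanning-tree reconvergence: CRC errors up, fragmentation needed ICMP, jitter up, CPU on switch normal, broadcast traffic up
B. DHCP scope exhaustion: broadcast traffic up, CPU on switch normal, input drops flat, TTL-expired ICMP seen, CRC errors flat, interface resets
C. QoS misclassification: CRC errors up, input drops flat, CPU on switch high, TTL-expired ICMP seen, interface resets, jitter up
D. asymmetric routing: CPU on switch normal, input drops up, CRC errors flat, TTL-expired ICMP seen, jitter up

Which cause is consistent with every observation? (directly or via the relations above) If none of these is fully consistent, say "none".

B

Per-candidate check:
(A) spanning-tree reconvergence — fails on TTL-expired ICMP seen, input drops flat, CRC errors flat (predicts CRC errors up, not CRC errors flat)
(B) DHCP scope exhaustion — accounts for every observation (jitter up through broadcast traffic up → jitter up)
(C) QoS misclassification — TTL-expired ICMP seen yes; jitter up yes; input drops flat yes; CRC errors flat NO; CPU on switch normal NO
(D) asymmetric routing — TTL-expired ICMP seen yes; jitter up yes; input drops flat NO; CRC errors flat yes; CPU on switch normal yes
Only (B) is consistent with every observation.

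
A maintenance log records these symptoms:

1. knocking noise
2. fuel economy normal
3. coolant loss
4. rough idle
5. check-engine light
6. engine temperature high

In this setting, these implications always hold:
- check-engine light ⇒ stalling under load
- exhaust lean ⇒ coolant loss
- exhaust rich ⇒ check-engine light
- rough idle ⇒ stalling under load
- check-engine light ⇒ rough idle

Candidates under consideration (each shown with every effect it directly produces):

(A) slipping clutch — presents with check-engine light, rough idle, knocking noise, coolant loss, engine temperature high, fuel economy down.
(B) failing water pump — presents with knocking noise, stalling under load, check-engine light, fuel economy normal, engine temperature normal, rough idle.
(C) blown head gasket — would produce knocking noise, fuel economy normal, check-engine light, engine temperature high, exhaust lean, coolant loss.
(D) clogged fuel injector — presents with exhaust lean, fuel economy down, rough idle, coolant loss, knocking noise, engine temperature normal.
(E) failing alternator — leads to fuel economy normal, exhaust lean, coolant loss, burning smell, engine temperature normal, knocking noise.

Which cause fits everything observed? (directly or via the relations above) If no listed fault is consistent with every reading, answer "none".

Testing each hypothesis:
(A) slipping clutch — fails on fuel economy normal (predicts fuel economy down, not fuel economy normal)
(B) failing water pump — knocking noise ✓; fuel economy normal ✓; coolant loss ✗; rough idle ✓; check-engine light ✓; engine temperature high ✗
(C) blown head gasket — knocking noise ✓; fuel economy normal ✓; coolant loss ✓; rough idle ✓ (through check-engine light → rough idle); check-engine light ✓; engine temperature high ✓
(D) clogged fuel injector — fails on fuel economy normal, check-engine light, engine temperature high (predicts fuel economy down, not fuel economy normal; predicts engine temperature normal, not engine temperature high)
(E) failing alternator — knocking noise ✓; fuel economy normal ✓; coolant loss ✓; rough idle ✗; check-engine light ✗; engine temperature high ✗
Only (C) is consistent with every observation.

C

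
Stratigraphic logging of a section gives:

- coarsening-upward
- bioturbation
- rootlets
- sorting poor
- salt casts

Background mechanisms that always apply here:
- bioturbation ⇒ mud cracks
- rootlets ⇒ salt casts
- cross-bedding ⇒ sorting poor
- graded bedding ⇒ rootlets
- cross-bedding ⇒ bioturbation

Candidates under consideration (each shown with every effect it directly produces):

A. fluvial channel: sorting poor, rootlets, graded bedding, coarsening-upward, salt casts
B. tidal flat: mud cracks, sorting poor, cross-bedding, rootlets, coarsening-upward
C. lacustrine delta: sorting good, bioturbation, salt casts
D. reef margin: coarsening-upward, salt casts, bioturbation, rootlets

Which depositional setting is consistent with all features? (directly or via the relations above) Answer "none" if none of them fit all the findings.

B

For each candidate, compare predicted effects to what was observed:
(A) fluvial channel — coarsening-upward +; bioturbation -; rootlets +; sorting poor +; salt casts +
(B) tidal flat — accounts for every observation (bioturbation by cross-bedding → bioturbation)
(C) lacustrine delta — fails on coarsening-upward, rootlets, sorting poor (predicts sorting good, not sorting poor)
(D) reef margin — does not account for sorting poor
(B) is the only candidate with no mismatches.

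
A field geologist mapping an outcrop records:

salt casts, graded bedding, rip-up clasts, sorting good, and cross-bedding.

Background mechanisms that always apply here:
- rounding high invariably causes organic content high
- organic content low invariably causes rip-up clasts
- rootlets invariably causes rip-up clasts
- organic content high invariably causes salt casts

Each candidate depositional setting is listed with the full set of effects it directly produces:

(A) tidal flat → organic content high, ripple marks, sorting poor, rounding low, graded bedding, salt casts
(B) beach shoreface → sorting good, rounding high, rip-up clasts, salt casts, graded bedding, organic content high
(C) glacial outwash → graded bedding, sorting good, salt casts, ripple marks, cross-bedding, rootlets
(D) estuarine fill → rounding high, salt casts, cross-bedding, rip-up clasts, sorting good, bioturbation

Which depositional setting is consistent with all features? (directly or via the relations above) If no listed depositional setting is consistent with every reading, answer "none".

C

For each candidate, compare predicted effects to what was observed:
(A) tidal flat — salt casts ✓; graded bedding ✓; rip-up clasts ✗; sorting good ✗; cross-bedding ✗
(B) beach shoreface — does not account for cross-bedding
(C) glacial outwash — salt casts ✓; graded bedding ✓; rip-up clasts ✓ (via rootlets → rip-up clasts); sorting good ✓; cross-bedding ✓
(D) estuarine fill — salt casts ✓; graded bedding ✗; rip-up clasts ✓; sorting good ✓; cross-bedding ✓
(C) alone accounts for all the evidence.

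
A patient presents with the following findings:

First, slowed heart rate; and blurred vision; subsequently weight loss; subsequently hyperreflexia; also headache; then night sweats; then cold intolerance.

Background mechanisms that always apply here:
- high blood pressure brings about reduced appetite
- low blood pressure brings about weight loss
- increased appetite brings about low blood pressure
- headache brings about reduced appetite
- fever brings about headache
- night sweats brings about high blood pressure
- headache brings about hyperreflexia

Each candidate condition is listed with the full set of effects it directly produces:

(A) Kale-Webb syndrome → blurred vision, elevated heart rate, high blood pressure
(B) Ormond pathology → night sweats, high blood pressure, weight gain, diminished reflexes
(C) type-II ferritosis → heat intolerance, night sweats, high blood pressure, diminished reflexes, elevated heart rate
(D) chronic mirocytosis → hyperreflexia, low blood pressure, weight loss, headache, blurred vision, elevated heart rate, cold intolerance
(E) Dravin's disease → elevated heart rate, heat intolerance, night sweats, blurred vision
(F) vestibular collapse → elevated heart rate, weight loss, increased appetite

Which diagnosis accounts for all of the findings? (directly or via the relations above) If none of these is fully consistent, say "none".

none

Testing each hypothesis:
(A) Kale-Webb syndrome — slowed heart rate -; blurred vision +; weight loss -; hyperreflexia -; headache -; night sweats -; cold intolerance -
(B) Ormond pathology — fails on slowed heart rate, blurred vision, weight loss, hyperreflexia, headache, cold intolerance (predicts weight gain, not weight loss; predicts diminished reflexes, not hyperreflexia)
(C) type-II ferritosis — slowed heart rate -; blurred vision -; weight loss -; hyperreflexia -; headache -; night sweats +; cold intolerance -
(D) chronic mirocytosis — fails on slowed heart rate, night sweats (predicts elevated heart rate, not slowed heart rate)
(E) Dravin's disease — slowed heart rate -; blurred vision +; weight loss -; hyperreflexia -; headache -; night sweats +; cold intolerance -
(F) vestibular collapse — slowed heart rate -; blurred vision -; weight loss +; hyperreflexia -; headache -; night sweats -; cold intolerance -
None of the listed candidates fits everything.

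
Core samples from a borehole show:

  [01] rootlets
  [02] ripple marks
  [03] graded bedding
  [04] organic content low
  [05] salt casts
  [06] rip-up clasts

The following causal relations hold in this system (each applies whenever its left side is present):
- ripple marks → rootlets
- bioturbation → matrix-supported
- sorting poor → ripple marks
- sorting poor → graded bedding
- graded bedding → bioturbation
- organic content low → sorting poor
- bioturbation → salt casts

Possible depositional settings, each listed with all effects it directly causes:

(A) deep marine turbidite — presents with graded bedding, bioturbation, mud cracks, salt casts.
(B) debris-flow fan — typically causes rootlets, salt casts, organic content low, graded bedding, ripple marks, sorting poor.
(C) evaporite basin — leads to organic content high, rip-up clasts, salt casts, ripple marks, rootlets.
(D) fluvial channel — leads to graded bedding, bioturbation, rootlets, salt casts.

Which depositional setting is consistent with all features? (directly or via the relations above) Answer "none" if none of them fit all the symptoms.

none

Testing each hypothesis:
(A) deep marine turbidite — does not account for rootlets, ripple marks, organic content low, rip-up clasts
(B) debris-flow fan — rootlets match; ripple marks match; graded bedding match; organic content low match; salt casts match; rip-up clasts miss
(C) evaporite basin — fails on graded bedding, organic content low (predicts organic content high, not organic content low)
(D) fluvial channel — rootlets match; ripple marks miss; graded bedding match; organic content low miss; salt casts match; rip-up clasts miss
No candidate is consistent with all observations.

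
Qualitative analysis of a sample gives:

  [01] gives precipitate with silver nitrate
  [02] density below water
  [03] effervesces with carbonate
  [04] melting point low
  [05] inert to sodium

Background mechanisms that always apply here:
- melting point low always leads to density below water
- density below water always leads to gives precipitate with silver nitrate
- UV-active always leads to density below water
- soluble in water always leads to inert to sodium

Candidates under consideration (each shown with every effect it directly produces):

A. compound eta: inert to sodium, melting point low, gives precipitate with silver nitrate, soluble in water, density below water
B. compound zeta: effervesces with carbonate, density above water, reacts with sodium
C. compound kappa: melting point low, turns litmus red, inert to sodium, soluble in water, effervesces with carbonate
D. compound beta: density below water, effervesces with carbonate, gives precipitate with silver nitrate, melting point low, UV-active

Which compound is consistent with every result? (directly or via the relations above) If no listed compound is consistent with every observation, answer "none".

C

Checking each candidate against the observations:
(A) compound eta — does not account for effervesces with carbonate
(B) compound zeta — fails on gives precipitate with silver nitrate, density below water, melting point low, inert to sodium (predicts density above water, not density below water; predicts reacts with sodium, not inert to sodium)
(C) compound kappa — accounts for every observation (gives precipitate with silver nitrate via melting point low → density below water → gives precipitate with silver nitrate)
(D) compound beta — gives precipitate with silver nitrate yes; density below water yes; effervesces with carbonate yes; melting point low yes; inert to sodium NO
(C) alone accounts for all the evidence.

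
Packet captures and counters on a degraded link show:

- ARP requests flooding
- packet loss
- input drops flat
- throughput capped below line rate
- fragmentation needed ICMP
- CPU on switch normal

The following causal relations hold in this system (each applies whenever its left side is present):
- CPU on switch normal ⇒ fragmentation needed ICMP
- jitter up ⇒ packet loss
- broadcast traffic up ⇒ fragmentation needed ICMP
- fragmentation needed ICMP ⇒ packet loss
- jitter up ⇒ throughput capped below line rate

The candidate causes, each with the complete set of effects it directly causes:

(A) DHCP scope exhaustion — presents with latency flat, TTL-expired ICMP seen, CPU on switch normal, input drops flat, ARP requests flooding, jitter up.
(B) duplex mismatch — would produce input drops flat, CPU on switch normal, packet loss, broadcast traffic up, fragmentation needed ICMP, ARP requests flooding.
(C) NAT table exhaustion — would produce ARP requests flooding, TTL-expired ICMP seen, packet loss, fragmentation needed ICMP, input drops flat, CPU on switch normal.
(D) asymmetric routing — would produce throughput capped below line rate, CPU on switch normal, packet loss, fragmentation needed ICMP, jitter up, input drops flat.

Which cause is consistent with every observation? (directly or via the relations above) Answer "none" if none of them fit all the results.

Testing each hypothesis:
(A) DHCP scope exhaustion — accounts for every observation (packet loss via jitter up → packet loss)
(B) duplex mismatch — ARP requests flooding +; packet loss +; input drops flat +; throughput capped below line rate -; fragmentation needed ICMP +; CPU on switch normal +
(C) NAT table exhaustion — ARP requests flooding +; packet loss +; input drops flat +; throughput capped below line rate -; fragmentation needed ICMP +; CPU on switch normal +
(D) asymmetric routing — does not account for ARP requests flooding
(A) alone accounts for all the evidence.

A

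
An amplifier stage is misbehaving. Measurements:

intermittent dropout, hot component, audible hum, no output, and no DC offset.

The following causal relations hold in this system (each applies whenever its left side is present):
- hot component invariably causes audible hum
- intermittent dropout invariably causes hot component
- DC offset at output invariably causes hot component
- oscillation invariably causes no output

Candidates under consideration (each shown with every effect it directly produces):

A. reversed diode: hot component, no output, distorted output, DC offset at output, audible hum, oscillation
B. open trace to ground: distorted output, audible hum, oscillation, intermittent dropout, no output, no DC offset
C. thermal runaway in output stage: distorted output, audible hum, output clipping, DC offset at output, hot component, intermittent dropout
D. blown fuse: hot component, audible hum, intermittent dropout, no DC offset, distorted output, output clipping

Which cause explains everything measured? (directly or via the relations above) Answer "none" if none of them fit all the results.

B

For each candidate, compare predicted effects to what was observed:
(A) reversed diode — fails on intermittent dropout, no DC offset (predicts DC offset at output, not no DC offset)
(B) open trace to ground — accounts for every observation (hot component through intermittent dropout → hot component)
(C) thermal runaway in output stage — fails on no output, no DC offset (predicts DC offset at output, not no DC offset)
(D) blown fuse — does not account for no output
(B) is the only candidate with no mismatches.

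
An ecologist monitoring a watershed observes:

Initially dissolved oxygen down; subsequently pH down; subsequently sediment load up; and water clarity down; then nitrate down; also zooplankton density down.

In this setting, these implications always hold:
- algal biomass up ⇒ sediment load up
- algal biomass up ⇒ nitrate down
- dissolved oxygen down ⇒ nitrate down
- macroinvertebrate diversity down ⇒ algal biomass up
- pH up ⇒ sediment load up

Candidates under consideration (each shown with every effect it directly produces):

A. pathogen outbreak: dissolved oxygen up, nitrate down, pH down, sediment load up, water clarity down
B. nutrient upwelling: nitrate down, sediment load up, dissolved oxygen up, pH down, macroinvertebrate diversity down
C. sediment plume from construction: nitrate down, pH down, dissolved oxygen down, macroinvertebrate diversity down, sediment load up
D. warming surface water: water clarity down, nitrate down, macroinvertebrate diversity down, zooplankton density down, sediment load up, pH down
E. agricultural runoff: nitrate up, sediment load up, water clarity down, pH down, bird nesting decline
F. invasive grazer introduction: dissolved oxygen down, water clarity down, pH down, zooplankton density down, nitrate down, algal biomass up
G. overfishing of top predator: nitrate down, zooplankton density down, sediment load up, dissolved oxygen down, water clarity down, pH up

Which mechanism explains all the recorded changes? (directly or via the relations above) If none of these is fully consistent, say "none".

For each candidate, compare predicted effects to what was observed:
(A) pathogen outbreak — fails on dissolved oxygen down, zooplankton density down (predicts dissolved oxygen up, not dissolved oxygen down)
(B) nutrient upwelling — fails on dissolved oxygen down, water clarity down, zooplankton density down (predicts dissolved oxygen up, not dissolved oxygen down)
(C) sediment plume from construction — does not account for water clarity down, zooplankton density down
(D) warming surface water — dissolved oxygen down ✗; pH down ✓; sediment load up ✓; water clarity down ✓; nitrate down ✓; zooplankton density down ✓
(E) agricultural runoff — dissolved oxygen down ✗; pH down ✓; sediment load up ✓; water clarity down ✓; nitrate down ✗; zooplankton density down ✗
(F) invasive grazer introduction — accounts for every observation (sediment load up through algal biomass up → sediment load up)
(G) overfishing of top predator — dissolved oxygen down ✓; pH down ✗; sediment load up ✓; water clarity down ✓; nitrate down ✓; zooplankton density down ✓
(F) alone accounts for all the evidence.

F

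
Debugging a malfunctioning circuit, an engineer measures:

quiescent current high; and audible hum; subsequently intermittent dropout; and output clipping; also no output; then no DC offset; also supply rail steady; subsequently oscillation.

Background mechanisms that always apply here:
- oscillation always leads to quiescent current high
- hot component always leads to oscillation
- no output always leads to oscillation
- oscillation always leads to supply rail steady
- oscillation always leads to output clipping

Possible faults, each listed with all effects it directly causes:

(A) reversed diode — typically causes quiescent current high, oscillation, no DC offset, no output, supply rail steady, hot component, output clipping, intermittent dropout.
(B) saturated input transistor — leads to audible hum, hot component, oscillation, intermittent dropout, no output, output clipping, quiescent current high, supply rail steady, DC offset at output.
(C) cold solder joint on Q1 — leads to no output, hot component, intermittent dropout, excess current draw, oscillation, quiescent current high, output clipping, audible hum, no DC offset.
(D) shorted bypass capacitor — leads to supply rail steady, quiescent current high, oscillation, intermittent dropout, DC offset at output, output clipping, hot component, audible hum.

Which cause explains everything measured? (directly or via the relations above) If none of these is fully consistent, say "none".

C

Checking each candidate against the observations:
(A) reversed diode — quiescent current high yes; audible hum NO; intermittent dropout yes; output clipping yes; no output yes; no DC offset yes; supply rail steady yes; oscillation yes
(B) saturated input transistor — quiescent current high yes; audible hum yes; intermittent dropout yes; output clipping yes; no output yes; no DC offset NO; supply rail steady yes; oscillation yes
(C) cold solder joint on Q1 — accounts for every observation (supply rail steady through oscillation → supply rail steady)
(D) shorted bypass capacitor — quiescent current high yes; audible hum yes; intermittent dropout yes; output clipping yes; no output NO; no DC offset NO; supply rail steady yes; oscillation yes
Only (C) is consistent with every observation.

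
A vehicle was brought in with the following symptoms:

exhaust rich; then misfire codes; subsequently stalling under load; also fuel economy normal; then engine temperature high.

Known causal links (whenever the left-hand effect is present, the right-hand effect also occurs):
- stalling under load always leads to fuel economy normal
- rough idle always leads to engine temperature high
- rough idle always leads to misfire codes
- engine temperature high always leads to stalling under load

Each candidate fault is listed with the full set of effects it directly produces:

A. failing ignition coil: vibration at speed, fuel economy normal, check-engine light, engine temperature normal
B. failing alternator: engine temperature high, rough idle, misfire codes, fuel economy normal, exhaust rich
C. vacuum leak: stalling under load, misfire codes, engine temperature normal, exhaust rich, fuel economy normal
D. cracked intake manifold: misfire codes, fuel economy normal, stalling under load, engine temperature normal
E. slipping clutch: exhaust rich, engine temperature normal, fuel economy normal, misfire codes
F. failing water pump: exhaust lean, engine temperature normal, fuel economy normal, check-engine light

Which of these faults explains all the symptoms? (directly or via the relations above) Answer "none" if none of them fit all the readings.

Testing each hypothesis:
(A) failing ignition coil — fails on exhaust rich, misfire codes, stalling under load, engine temperature high (predicts engine temperature normal, not engine temperature high)
(B) failing alternator — exhaust rich +; misfire codes +; stalling under load + (through engine temperature high → stalling under load); fuel economy normal +; engine temperature high +
(C) vacuum leak — exhaust rich +; misfire codes +; stalling under load +; fuel economy normal +; engine temperature high -
(D) cracked intake manifold — exhaust rich -; misfire codes +; stalling under load +; fuel economy normal +; engine temperature high -
(E) slipping clutch — fails on stalling under load, engine temperature high (predicts engine temperature normal, not engine temperature high)
(F) failing water pump — exhaust rich -; misfire codes -; stalling under load -; fuel economy normal +; engine temperature high -
Only (B) is consistent with every observation.

B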